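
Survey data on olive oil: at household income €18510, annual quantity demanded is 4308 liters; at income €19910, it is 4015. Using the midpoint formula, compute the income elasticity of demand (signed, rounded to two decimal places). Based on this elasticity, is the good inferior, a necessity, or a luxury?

-0.97; inferior

%ΔQ = (4015 − 4308)/[( 4308 + 4015)/2] = -293/4161.5 = -0.070407…
%ΔIncome = (19910 − 18510)/[( 18510 + 19910)/2] = 1400/19210 = 0.072878…
E_income = (-293/4161.5) / (1400/19210) = -0.9660…
E_income < 0 ⇒ inferior good.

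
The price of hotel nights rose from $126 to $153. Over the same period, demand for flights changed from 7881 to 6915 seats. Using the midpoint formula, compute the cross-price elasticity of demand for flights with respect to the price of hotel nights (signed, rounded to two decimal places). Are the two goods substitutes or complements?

%ΔQ_{flights} = (6915 − 7881)/avg = -966/7398 = -0.130575…
%ΔP_{hotel nights} = (153 − 126)/avg = 27/139.5 = 0.193548…
E_cross = (-966/7398) / (27/139.5) = -0.6746…
E_cross < 0 ⇒ the goods are complements.

-0.67; complements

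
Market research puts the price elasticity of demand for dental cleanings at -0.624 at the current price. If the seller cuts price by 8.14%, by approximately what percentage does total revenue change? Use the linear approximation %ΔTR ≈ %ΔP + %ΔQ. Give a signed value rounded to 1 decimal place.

-3.1%

%ΔQ ≈ Ed × %ΔP = (-0.624) × (-8.14%) = +5.0794%
%ΔTR ≈ %ΔP + %ΔQ = (-8.14%) + (+5.0794%) = -3.0606%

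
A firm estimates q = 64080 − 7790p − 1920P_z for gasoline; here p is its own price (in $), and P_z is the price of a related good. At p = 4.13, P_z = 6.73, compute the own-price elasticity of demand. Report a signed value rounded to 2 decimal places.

At the given values, q = 64080 − 7790(4.13) − 1920(6.73) = 18985.7.
∂q/∂p = −7790.
E = (-7790) × (4.13/18985.7) = -1.6945…

-1.69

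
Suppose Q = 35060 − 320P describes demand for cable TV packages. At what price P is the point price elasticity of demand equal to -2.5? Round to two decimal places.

Ed = −320P/(35060 − 320P). Set this equal to -2.5:
320P = 2.5·(35060 − 320P) ⇒ 320P(1 + 2.5) = 2.5·35060
P = 2.5·35060 / (320·3.5) = 78.2589…

78.26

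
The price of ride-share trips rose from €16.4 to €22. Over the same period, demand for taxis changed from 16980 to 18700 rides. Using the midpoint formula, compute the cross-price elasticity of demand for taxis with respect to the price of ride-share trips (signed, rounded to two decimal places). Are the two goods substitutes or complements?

0.33; substitutes

%ΔQ_{taxis} = (18700 − 16980)/avg = 1720/17840 = 0.096412…
%ΔP_{ride-share trips} = (22 − 16.4)/avg = 5.6/19.2 = 0.291666…
E_cross = (1720/17840) / (5.6/19.2) = 0.3305…
E_cross > 0 ⇒ the goods are substitutes.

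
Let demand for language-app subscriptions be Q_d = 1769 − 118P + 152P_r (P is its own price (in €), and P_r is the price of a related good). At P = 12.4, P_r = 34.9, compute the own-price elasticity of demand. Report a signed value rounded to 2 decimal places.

At the given values, Q_d = 1769 − 118(12.4) + 152(34.9) = 5610.6.
∂Q_d/∂P = −118.
E = (-118) × (12.4/5610.6) = -0.2607…

-0.26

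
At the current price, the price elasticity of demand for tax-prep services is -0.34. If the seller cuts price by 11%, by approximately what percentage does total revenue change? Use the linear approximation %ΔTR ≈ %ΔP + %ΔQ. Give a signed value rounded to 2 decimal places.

%ΔQ ≈ Ed × %ΔP = (-0.34) × (-11%) = +3.7400%
%ΔTR ≈ %ΔP + %ΔQ = (-11%) + (+3.7400%) = -7.2600%

-7.26%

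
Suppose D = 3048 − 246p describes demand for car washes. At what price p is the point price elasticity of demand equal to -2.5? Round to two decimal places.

Ed = −246p/(3048 − 246p). Set this equal to -2.5:
246p = 2.5·(3048 − 246p) ⇒ 246p(1 + 2.5) = 2.5·3048
p = 2.5·3048 / (246·3.5) = 8.8501…

8.85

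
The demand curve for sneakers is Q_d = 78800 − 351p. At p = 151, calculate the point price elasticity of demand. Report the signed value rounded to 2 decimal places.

-2.05

dQ_d/dp = −351. At p = 151, Q_d = 78800 − 351(151) = 25799.
Ed = (dQ_d/dp)·(p/Q_d) = −351 × (151/25799) = -2.0543…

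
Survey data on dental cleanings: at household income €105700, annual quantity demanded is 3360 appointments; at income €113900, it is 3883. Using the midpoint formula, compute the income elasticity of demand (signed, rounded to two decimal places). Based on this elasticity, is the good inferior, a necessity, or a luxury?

%ΔQ = (3883 − 3360)/[( 3360 + 3883)/2] = 523/3621.5 = 0.144415…
%ΔIncome = (113900 − 105700)/[( 105700 + 113900)/2] = 8200/109800 = 0.074681…
E_income = (523/3621.5) / (8200/109800) = 1.9337…
E_income > 1 ⇒ normal good, luxury.

1.93; luxury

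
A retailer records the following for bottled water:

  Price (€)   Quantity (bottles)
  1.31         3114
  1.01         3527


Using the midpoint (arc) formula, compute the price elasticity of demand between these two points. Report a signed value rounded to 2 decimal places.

%ΔQ = (3527 − 3114) / [(3114 + 3527)/2] = 413/3320.5 = 0.124378…
%ΔP = (1.01 − 1.31) / [(1.31 + 1.01)/2] = -0.3/1.16 = -0.258620…
Arc Ed = %ΔQ / %ΔP = (413/3320.5) / (-0.3/1.16) = -0.4809…

-0.48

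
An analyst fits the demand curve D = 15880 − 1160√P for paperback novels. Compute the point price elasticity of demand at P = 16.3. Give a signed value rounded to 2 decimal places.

dD/dP = −1160/(2√P) = -143.659. At P = 16.3, D = 11196.7.
Ed = (dD/dP)·(P/D) = (-143.659) × (16.3/11196.7) = -0.2091…

-0.21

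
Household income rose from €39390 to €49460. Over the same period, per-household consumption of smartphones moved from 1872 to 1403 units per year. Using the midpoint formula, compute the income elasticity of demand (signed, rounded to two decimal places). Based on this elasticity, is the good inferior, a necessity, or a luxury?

-1.26; inferior

%ΔQ = (1403 − 1872)/[( 1872 + 1403)/2] = -469/1637.5 = -0.286412…
%ΔIncome = (49460 − 39390)/[( 39390 + 49460)/2] = 10070/44425 = 0.226674…
E_income = (-469/1637.5) / (10070/44425) = -1.2635…
E_income < 0 ⇒ inferior good.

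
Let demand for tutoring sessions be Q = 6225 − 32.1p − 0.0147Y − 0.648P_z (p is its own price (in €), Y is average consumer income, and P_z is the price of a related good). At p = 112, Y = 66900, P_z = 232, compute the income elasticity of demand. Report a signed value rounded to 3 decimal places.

-0.657

At the given values, Q = 6225 − 32.1(112) − 0.0147(66900) − 0.648(232) = 1496.034.
∂Q/∂Y = -0.0147.
E = (-0.0147) × (66900/1496.034) = -0.65735…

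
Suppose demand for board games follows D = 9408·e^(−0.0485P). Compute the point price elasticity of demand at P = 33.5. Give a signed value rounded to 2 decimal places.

-1.62

dD/dP = −0.0485·D = -89.8709. At P = 33.5, D = 1853.01.
Ed = (dD/dP)·(P/D) = (-89.8709) × (33.5/1853.01) = -1.6247…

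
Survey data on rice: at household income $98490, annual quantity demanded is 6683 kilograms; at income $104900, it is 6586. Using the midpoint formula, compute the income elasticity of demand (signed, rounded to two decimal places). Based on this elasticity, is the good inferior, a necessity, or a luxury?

-0.23; inferior

%ΔQ = (6586 − 6683)/[( 6683 + 6586)/2] = -97/6634.5 = -0.014620…
%ΔIncome = (104900 − 98490)/[( 98490 + 104900)/2] = 6410/101695 = 0.063031…
E_income = (-97/6634.5) / (6410/101695) = -0.2319…
E_income < 0 ⇒ inferior good.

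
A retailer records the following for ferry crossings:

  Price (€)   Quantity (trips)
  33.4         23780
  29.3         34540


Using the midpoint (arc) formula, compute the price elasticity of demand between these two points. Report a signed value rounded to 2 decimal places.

%ΔQ = (34540 − 23780) / [(23780 + 34540)/2] = 10760/29160 = 0.368998…
%ΔP = (29.3 − 33.4) / [(33.4 + 29.3)/2] = -4.1/31.35 = -0.130781…
Arc Ed = %ΔQ / %ΔP = (10760/29160) / (-4.1/31.35) = -2.8214…

-2.82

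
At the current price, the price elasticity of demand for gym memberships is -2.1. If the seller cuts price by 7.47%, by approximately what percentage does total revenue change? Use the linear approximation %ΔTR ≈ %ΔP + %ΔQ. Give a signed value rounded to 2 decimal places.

%ΔQ ≈ Ed × %ΔP = (-2.1) × (-7.47%) = +15.6870%
%ΔTR ≈ %ΔP + %ΔQ = (-7.47%) + (+15.6870%) = +8.2170%

+8.22%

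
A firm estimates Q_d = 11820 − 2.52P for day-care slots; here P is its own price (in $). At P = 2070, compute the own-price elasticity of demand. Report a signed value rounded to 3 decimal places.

-0.790

At the given values, Q_d = 11820 − 2.52(2070) = 6603.6.
∂Q_d/∂P = −2.52.
E = (-2.52) × (2070/6603.6) = -0.78993…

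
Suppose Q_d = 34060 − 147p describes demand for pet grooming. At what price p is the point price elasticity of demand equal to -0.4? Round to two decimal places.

66.20

Ed = −147p/(34060 − 147p). Set this equal to -0.4:
147p = 0.4·(34060 − 147p) ⇒ 147p(1 + 0.4) = 0.4·34060
p = 0.4·34060 / (147·1.4) = 66.2001…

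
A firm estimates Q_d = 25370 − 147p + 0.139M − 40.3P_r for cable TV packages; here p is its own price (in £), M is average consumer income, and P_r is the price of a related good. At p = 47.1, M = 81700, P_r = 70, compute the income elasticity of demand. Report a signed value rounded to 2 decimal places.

At the given values, Q_d = 25370 − 147(47.1) + 0.139(81700) − 40.3(70) = 26981.6.
∂Q_d/∂M = 0.139.
E = (0.139) × (81700/26981.6) = 0.4208…

0.42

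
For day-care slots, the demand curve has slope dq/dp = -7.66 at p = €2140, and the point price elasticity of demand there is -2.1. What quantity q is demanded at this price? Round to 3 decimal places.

Ed = (dq/dp)·(p/q) ⇒ q = (dq/dp)·p/Ed = (-7.66)·2140/(-2.1) = 7805.90476…

7805.905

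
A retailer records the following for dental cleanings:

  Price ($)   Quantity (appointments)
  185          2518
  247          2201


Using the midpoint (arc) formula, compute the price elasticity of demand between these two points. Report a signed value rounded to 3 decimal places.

-0.468

%ΔQ = (2201 − 2518) / [(2518 + 2201)/2] = -317/2359.5 = -0.134350…
%ΔP = (247 − 185) / [(185 + 247)/2] = 62/216 = 0.287037…
Arc Ed = %ΔQ / %ΔP = (-317/2359.5) / (62/216) = -0.46805…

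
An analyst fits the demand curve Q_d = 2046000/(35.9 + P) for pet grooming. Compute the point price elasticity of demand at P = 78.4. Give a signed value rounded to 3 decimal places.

dQ_d/dP = −2046000/(35.9 + P)² = -156.608. At P = 78.4, Q_d = 17900.3.
Ed = (dQ_d/dP)·(P/Q_d) = (-156.608) × (78.4/17900.3) = -0.68591…

-0.686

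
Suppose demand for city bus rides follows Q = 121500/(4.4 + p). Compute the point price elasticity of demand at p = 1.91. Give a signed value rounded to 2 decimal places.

-0.30

dQ/dp = −121500/(4.4 + p)² = -3051.53. At p = 1.91, Q = 19255.2.
Ed = (dQ/dp)·(p/Q) = (-3051.53) × (1.91/19255.2) = -0.3026…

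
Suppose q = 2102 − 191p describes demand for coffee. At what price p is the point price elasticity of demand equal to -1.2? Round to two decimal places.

Ed = −191p/(2102 − 191p). Set this equal to -1.2:
191p = 1.2·(2102 − 191p) ⇒ 191p(1 + 1.2) = 1.2·2102
p = 1.2·2102 / (191·2.2) = 6.0028…

6.00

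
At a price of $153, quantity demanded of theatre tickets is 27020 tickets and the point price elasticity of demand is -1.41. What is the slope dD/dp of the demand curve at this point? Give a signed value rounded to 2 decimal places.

-249.01

Ed = (dD/dp)·(p/D) ⇒ dD/dp = Ed·D/p = (-1.41)·27020/153 = -249.0078…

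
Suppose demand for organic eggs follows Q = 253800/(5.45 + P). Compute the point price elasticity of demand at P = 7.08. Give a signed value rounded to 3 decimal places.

dQ/dP = −253800/(5.45 + P)² = -1616.55. At P = 7.08, Q = 20255.4.
Ed = (dQ/dP)·(P/Q) = (-1616.55) × (7.08/20255.4) = -0.56504…

-0.565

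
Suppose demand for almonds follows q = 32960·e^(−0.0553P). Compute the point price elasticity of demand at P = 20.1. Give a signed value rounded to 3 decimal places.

dq/dP = −0.0553·q = -599.765. At P = 20.1, q = 10845.7.
Ed = (dq/dP)·(P/q) = (-599.765) × (20.1/10845.7) = -1.11153

-1.112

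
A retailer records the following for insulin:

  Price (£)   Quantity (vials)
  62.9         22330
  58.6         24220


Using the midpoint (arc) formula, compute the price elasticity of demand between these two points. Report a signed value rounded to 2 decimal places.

%ΔQ = (24220 − 22330) / [(22330 + 24220)/2] = 1890/23275 = 0.081203…
%ΔP = (58.6 − 62.9) / [(62.9 + 58.6)/2] = -4.3/60.75 = -0.070781…
Arc Ed = %ΔQ / %ΔP = (1890/23275) / (-4.3/60.75) = -1.1472…

-1.15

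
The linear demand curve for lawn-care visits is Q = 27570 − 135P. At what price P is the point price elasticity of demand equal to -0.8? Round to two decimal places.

Ed = −135P/(27570 − 135P). Set this equal to -0.8:
135P = 0.8·(27570 − 135P) ⇒ 135P(1 + 0.8) = 0.8·27570
P = 0.8·27570 / (135·1.8) = 90.7654…

90.77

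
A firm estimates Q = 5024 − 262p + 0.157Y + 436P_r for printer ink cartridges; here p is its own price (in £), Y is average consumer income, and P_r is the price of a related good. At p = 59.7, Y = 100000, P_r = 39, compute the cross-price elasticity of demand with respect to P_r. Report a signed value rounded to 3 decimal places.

At the given values, Q = 5024 − 262(59.7) + 0.157(100000) + 436(39) = 22086.6.
∂Q/∂P_r = 436.
E = (436) × (39/22086.6) = 0.76987…

0.770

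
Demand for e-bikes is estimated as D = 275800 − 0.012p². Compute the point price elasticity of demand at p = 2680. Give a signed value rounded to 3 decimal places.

dD/dp = −2·0.012·p = -64.32. At p = 2680, D = 189611.2.
Ed = (dD/dp)·(p/D) = (-64.32) × (2680/189611.2) = -0.90911…

-0.909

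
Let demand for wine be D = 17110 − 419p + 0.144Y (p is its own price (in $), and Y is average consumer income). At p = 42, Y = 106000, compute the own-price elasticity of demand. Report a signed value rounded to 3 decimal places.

-1.191

At the given values, D = 17110 − 419(42) + 0.144(106000) = 14776.
∂D/∂p = −419.
E = (-419) × (42/14776) = -1.19098…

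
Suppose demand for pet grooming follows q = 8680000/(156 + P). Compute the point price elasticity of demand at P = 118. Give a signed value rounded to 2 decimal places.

dq/dP = −8680000/(156 + P)² = -115.616. At P = 118, q = 31678.8.
Ed = (dq/dP)·(P/q) = (-115.616) × (118/31678.8) = -0.4306…

-0.43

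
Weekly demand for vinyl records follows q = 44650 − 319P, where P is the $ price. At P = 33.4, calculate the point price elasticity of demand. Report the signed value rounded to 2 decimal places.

-0.31

dq/dP = −319. At P = 33.4, q = 44650 − 319(33.4) = 33995.4.
Ed = (dq/dP)·(P/q) = −319 × (33.4/33995.4) = -0.3134…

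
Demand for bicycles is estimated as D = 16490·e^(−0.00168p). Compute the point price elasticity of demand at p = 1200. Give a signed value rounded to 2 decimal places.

-2.02

dD/dp = −0.00168·D = -3.68971. At p = 1200, D = 2196.26.
Ed = (dD/dp)·(p/D) = (-3.68971) × (1200/2196.26) = -2.016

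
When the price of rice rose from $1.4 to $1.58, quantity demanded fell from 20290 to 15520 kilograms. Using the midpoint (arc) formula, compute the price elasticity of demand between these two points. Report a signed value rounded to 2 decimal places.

-2.21

%ΔQ = (15520 − 20290) / [(20290 + 15520)/2] = -4770/17905 = -0.266406…
%ΔP = (1.58 − 1.4) / [(1.4 + 1.58)/2] = 0.18/1.49 = 0.120805…
Arc Ed = %ΔQ / %ΔP = (-4770/17905) / (0.18/1.49) = -2.2052…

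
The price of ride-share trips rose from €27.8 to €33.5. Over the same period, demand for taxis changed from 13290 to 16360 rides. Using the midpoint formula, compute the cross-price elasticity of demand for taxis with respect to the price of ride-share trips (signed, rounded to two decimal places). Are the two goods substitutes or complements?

%ΔQ_{taxis} = (16360 − 13290)/avg = 3070/14825 = 0.207082…
%ΔP_{ride-share trips} = (33.5 − 27.8)/avg = 5.7/30.65 = 0.185970…
E_cross = (3070/14825) / (5.7/30.65) = 1.1135…
E_cross > 0 ⇒ the goods are substitutes.

1.11; substitutes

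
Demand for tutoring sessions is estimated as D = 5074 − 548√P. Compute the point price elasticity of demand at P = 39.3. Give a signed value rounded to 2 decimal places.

-1.05

dD/dP = −548/(2√P) = -43.7073. At P = 39.3, D = 1638.6.
Ed = (dD/dP)·(P/D) = (-43.7073) × (39.3/1638.6) = -1.0482…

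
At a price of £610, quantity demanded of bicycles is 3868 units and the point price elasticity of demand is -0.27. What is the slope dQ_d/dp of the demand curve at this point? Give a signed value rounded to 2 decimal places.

-1.71

Ed = (dQ_d/dp)·(p/Q_d) ⇒ dQ_d/dp = Ed·Q_d/p = (-0.27)·3868/610 = -1.7120…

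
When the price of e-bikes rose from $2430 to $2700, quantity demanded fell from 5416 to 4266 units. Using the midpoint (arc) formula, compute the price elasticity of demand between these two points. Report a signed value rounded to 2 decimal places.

%ΔQ = (4266 − 5416) / [(5416 + 4266)/2] = -1150/4841 = -0.237554…
%ΔP = (2700 − 2430) / [(2430 + 2700)/2] = 270/2565 = 0.105263…
Arc Ed = %ΔQ / %ΔP = (-1150/4841) / (270/2565) = -2.2567…

-2.26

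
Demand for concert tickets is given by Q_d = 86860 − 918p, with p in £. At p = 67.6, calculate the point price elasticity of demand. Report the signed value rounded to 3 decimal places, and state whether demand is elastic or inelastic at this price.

dQ_d/dp = −918. At p = 67.6, Q_d = 86860 − 918(67.6) = 24803.2.
Ed = (dQ_d/dp)·(p/Q_d) = −918 × (67.6/24803.2) = -2.50196…
|Ed| = 2.502 > 1, so demand is elastic.

-2.502; elastic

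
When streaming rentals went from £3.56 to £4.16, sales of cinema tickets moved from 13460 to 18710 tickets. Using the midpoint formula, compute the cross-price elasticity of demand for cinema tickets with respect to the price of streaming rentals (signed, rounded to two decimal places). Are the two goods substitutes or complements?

2.10; substitutes

%ΔQ_{cinema tickets} = (18710 − 13460)/avg = 5250/16085 = 0.326391…
%ΔP_{streaming rentals} = (4.16 − 3.56)/avg = 0.6/3.86 = 0.155440…
E_cross = (5250/16085) / (0.6/3.86) = 2.0997…
E_cross > 0 ⇒ the goods are substitutes.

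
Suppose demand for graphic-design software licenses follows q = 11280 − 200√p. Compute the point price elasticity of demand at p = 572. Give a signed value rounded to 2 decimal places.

-0.37

dq/dp = −200/(2√p) = -4.18121. At p = 572, q = 6496.7.
Ed = (dq/dp)·(p/q) = (-4.18121) × (572/6496.7) = -0.3681…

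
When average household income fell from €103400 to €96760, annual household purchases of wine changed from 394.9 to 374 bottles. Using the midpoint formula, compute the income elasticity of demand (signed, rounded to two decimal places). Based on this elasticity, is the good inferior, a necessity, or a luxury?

0.82; necessity

%ΔQ = (374 − 394.9)/[( 394.9 + 374)/2] = -20.9/384.45 = -0.054363…
%ΔIncome = (96760 − 103400)/[( 103400 + 96760)/2] = -6640/100080 = -0.066346…
E_income = (-20.9/384.45) / (-6640/100080) = 0.8193…
0 < E_income < 1 ⇒ normal good, necessity.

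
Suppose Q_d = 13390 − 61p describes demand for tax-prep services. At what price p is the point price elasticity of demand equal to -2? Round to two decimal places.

Ed = −61p/(13390 − 61p). Set this equal to -2:
61p = 2·(13390 − 61p) ⇒ 61p(1 + 2) = 2·13390
p = 2·13390 / (61·3) = 146.3387…

146.34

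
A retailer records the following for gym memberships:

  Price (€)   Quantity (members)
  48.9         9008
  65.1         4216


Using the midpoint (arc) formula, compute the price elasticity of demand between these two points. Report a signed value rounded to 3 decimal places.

-2.550

%ΔQ = (4216 − 9008) / [(9008 + 4216)/2] = -4792/6612 = -0.724742…
%ΔP = (65.1 − 48.9) / [(48.9 + 65.1)/2] = 16.2/57 = 0.284210…
Arc Ed = %ΔQ / %ΔP = (-4792/6612) / (16.2/57) = -2.55002…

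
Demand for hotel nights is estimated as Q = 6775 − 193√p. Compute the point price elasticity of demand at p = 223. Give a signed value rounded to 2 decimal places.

dQ/dp = −193/(2√p) = -6.46212. At p = 223, Q = 3892.9.
Ed = (dQ/dp)·(p/Q) = (-6.46212) × (223/3892.9) = -0.3701…

-0.37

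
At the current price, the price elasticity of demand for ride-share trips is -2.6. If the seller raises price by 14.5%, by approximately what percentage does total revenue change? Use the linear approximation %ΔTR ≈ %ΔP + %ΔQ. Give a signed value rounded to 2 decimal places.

%ΔQ ≈ Ed × %ΔP = (-2.6) × (+14.5%) = -37.7000%
%ΔTR ≈ %ΔP + %ΔQ = (+14.5%) + (-37.7000%) = -23.2000%

-23.20%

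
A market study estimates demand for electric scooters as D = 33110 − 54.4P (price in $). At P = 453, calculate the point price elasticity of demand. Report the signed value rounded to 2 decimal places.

-2.91

dD/dP = −54.4. At P = 453, D = 33110 − 54.4(453) = 8466.8.
Ed = (dD/dP)·(P/D) = −54.4 × (453/8466.8) = -2.9105…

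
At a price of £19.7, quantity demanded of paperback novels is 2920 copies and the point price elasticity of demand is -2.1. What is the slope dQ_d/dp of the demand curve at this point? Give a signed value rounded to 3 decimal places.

Ed = (dQ_d/dp)·(p/Q_d) ⇒ dQ_d/dp = Ed·Q_d/p = (-2.1)·2920/19.7 = -311.26903…

-311.269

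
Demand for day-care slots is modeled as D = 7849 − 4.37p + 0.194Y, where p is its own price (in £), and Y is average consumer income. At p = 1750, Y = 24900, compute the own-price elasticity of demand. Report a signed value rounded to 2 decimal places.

-1.52

At the given values, D = 7849 − 4.37(1750) + 0.194(24900) = 5032.1.
∂D/∂p = −4.37.
E = (-4.37) × (1750/5032.1) = -1.5197…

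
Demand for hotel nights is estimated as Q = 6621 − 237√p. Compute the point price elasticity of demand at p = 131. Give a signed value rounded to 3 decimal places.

-0.347

dQ/dp = −237/(2√p) = -10.3534. At p = 131, Q = 3908.41.
Ed = (dQ/dp)·(p/Q) = (-10.3534) × (131/3908.41) = -0.34701…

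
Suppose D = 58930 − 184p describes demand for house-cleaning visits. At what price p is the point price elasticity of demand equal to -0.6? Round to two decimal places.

120.10

Ed = −184p/(58930 − 184p). Set this equal to -0.6:
184p = 0.6·(58930 − 184p) ⇒ 184p(1 + 0.6) = 0.6·58930
p = 0.6·58930 / (184·1.6) = 120.1019…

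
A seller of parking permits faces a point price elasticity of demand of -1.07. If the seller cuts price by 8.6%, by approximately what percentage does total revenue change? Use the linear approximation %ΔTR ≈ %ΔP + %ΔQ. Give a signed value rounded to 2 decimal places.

+0.60%

%ΔQ ≈ Ed × %ΔP = (-1.07) × (-8.6%) = +9.2020%
%ΔTR ≈ %ΔP + %ΔQ = (-8.6%) + (+9.2020%) = +0.6020%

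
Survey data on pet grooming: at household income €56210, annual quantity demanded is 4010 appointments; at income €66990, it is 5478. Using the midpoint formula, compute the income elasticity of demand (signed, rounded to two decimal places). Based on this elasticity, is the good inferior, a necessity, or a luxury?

1.77; luxury

%ΔQ = (5478 − 4010)/[( 4010 + 5478)/2] = 1468/4744 = 0.309443…
%ΔIncome = (66990 − 56210)/[( 56210 + 66990)/2] = 10780/61600 = 0.175
E_income = (1468/4744) / (10780/61600) = 1.7682…
E_income > 1 ⇒ normal good, luxury.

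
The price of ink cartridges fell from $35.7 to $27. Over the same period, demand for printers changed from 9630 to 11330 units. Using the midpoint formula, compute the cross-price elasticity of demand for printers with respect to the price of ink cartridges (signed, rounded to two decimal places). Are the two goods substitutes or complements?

%ΔQ_{printers} = (11330 − 9630)/avg = 1700/10480 = 0.162213…
%ΔP_{ink cartridges} = (27 − 35.7)/avg = -8.7/31.35 = -0.277511…
E_cross = (1700/10480) / (-8.7/31.35) = -0.5845…
E_cross < 0 ⇒ the goods are complements.

-0.58; complements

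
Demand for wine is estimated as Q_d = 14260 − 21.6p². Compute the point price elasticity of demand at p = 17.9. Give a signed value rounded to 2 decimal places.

dQ_d/dp = −2·21.6·p = -773.28. At p = 17.9, Q_d = 7339.144.
Ed = (dQ_d/dp)·(p/Q_d) = (-773.28) × (17.9/7339.144) = -1.8860…

-1.89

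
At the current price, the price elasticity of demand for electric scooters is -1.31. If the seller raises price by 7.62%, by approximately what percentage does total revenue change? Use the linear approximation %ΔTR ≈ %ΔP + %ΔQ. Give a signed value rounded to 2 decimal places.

-2.36%

%ΔQ ≈ Ed × %ΔP = (-1.31) × (+7.62%) = -9.9822%
%ΔTR ≈ %ΔP + %ΔQ = (+7.62%) + (-9.9822%) = -2.3622%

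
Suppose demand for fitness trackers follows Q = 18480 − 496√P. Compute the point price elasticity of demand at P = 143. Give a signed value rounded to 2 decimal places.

dQ/dP = −496/(2√P) = -20.7388. At P = 143, Q = 12548.7.
Ed = (dQ/dP)·(P/Q) = (-20.7388) × (143/12548.7) = -0.2363…

-0.24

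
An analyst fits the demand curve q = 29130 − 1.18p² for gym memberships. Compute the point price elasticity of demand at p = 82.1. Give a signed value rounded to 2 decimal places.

-0.75

dq/dp = −2·1.18·p = -193.756. At p = 82.1, q = 21176.3162.
Ed = (dq/dp)·(p/q) = (-193.756) × (82.1/21176.3162) = -0.7511…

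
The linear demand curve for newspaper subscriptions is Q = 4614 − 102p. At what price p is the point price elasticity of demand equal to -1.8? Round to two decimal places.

29.08

Ed = −102p/(4614 − 102p). Set this equal to -1.8:
102p = 1.8·(4614 − 102p) ⇒ 102p(1 + 1.8) = 1.8·4614
p = 1.8·4614 / (102·2.8) = 29.0798…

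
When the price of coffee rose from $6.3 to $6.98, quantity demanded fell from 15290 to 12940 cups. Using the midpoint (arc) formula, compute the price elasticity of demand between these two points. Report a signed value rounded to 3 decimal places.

%ΔQ = (12940 − 15290) / [(15290 + 12940)/2] = -2350/14115 = -0.166489…
%ΔP = (6.98 − 6.3) / [(6.3 + 6.98)/2] = 0.68/6.64 = 0.102409…
Arc Ed = %ΔQ / %ΔP = (-2350/14115) / (0.68/6.64) = -1.62572…

-1.626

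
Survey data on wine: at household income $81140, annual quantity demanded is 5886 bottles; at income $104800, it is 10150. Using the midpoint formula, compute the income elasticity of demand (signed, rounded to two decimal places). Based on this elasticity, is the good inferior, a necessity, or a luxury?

%ΔQ = (10150 − 5886)/[( 5886 + 10150)/2] = 4264/8018 = 0.531803…
%ΔIncome = (104800 − 81140)/[( 81140 + 104800)/2] = 23660/92970 = 0.254490…
E_income = (4264/8018) / (23660/92970) = 2.0896…
E_income > 1 ⇒ normal good, luxury.

2.09; luxury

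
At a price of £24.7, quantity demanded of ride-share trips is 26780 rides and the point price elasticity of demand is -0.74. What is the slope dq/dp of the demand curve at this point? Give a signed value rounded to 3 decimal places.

-802.316

Ed = (dq/dp)·(p/q) ⇒ dq/dp = Ed·q/p = (-0.74)·26780/24.7 = -802.31578…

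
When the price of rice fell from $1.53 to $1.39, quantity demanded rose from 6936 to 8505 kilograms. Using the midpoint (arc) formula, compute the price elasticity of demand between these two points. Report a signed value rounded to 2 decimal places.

-2.12

%ΔQ = (8505 − 6936) / [(6936 + 8505)/2] = 1569/7720.5 = 0.203225…
%ΔP = (1.39 − 1.53) / [(1.53 + 1.39)/2] = -0.14/1.46 = -0.095890…
Arc Ed = %ΔQ / %ΔP = (1569/7720.5) / (-0.14/1.46) = -2.1193…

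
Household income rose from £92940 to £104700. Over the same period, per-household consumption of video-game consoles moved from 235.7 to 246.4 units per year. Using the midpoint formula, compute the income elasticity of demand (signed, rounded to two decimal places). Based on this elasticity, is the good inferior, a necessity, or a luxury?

0.37; necessity

%ΔQ = (246.4 − 235.7)/[( 235.7 + 246.4)/2] = 10.7/241.05 = 0.044389…
%ΔIncome = (104700 − 92940)/[( 92940 + 104700)/2] = 11760/98820 = 0.119004…
E_income = (10.7/241.05) / (11760/98820) = 0.3730…
0 < E_income < 1 ⇒ normal good, necessity.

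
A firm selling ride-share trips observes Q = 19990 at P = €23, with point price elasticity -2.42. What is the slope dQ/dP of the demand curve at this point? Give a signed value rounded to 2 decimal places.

Ed = (dQ/dP)·(P/Q) ⇒ dQ/dP = Ed·Q/P = (-2.42)·19990/23 = -2103.2956…

-2103.30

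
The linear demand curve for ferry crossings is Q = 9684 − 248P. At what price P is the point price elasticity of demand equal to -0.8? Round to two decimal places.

Ed = −248P/(9684 − 248P). Set this equal to -0.8:
248P = 0.8·(9684 − 248P) ⇒ 248P(1 + 0.8) = 0.8·9684
P = 0.8·9684 / (248·1.8) = 17.3548…

17.35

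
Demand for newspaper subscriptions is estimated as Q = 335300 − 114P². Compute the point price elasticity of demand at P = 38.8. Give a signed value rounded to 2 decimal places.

dQ/dP = −2·114·P = -8846.4. At P = 38.8, Q = 163679.84.
Ed = (dQ/dP)·(P/Q) = (-8846.4) × (38.8/163679.84) = -2.0970…

-2.10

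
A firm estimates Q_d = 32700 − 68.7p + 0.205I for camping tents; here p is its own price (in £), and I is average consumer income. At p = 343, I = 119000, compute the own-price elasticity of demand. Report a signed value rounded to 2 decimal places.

-0.70

At the given values, Q_d = 32700 − 68.7(343) + 0.205(119000) = 33530.9.
∂Q_d/∂p = −68.7.
E = (-68.7) × (343/33530.9) = -0.7027…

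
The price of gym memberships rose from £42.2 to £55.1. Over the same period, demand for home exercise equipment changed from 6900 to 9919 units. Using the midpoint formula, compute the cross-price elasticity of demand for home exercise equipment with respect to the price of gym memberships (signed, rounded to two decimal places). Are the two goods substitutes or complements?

%ΔQ_{home exercise equipment} = (9919 − 6900)/avg = 3019/8409.5 = 0.358998…
%ΔP_{gym memberships} = (55.1 − 42.2)/avg = 12.9/48.65 = 0.265159…
E_cross = (3019/8409.5) / (12.9/48.65) = 1.3538…
E_cross > 0 ⇒ the goods are substitutes.

1.35; substitutes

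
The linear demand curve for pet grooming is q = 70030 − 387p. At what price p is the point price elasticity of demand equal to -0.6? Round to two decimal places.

Ed = −387p/(70030 − 387p). Set this equal to -0.6:
387p = 0.6·(70030 − 387p) ⇒ 387p(1 + 0.6) = 0.6·70030
p = 0.6·70030 / (387·1.6) = 67.8585…

67.86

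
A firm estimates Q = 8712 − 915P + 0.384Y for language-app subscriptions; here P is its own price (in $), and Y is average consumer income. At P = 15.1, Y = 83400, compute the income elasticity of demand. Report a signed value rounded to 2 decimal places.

At the given values, Q = 8712 − 915(15.1) + 0.384(83400) = 26921.1.
∂Q/∂Y = 0.384.
E = (0.384) × (83400/26921.1) = 1.1896…

1.19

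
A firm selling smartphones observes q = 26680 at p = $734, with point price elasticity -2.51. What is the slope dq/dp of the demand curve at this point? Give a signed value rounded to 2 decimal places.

Ed = (dq/dp)·(p/q) ⇒ dq/dp = Ed·q/p = (-2.51)·26680/734 = -91.2354…

-91.24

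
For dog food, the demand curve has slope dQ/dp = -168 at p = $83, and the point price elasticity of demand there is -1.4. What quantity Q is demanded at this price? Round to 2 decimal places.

Ed = (dQ/dp)·(p/Q) ⇒ Q = (dQ/dp)·p/Ed = (-168)·83/(-1.4) = 9960

9960.00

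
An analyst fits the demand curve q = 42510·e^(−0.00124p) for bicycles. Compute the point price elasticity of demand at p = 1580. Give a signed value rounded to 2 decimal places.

-1.96

dq/dp = −0.00124·q = -7.43093. At p = 1580, q = 5992.68.
Ed = (dq/dp)·(p/q) = (-7.43093) × (1580/5992.68) = -1.9592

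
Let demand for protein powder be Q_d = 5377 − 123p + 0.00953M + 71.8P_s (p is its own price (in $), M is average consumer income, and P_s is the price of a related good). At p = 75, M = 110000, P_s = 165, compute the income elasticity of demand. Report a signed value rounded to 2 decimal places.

At the given values, Q_d = 5377 − 123(75) + 0.00953(110000) + 71.8(165) = 9047.3.
∂Q_d/∂M = 0.00953.
E = (0.00953) × (110000/9047.3) = 0.1158…

0.12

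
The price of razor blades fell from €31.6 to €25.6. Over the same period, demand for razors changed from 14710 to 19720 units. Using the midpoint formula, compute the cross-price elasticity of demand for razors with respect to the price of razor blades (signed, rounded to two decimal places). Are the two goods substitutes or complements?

-1.39; complements

%ΔQ_{razors} = (19720 − 14710)/avg = 5010/17215 = 0.291025…
%ΔP_{razor blades} = (25.6 − 31.6)/avg = -6/28.6 = -0.209790…
E_cross = (5010/17215) / (-6/28.6) = -1.3872…
E_cross < 0 ⇒ the goods are complements.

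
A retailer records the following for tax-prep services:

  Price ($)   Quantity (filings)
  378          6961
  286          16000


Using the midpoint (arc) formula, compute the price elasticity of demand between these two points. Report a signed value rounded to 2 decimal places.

-2.84

%ΔQ = (16000 − 6961) / [(6961 + 16000)/2] = 9039/11480.5 = 0.787335…
%ΔP = (286 − 378) / [(378 + 286)/2] = -92/332 = -0.277108…
Arc Ed = %ΔQ / %ΔP = (9039/11480.5) / (-92/332) = -2.8412…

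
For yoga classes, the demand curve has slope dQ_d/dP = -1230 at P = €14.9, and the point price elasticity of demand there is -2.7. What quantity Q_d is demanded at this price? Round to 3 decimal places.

Ed = (dQ_d/dP)·(P/Q_d) ⇒ Q_d = (dQ_d/dP)·P/Ed = (-1230)·14.9/(-2.7) = 6787.77777…

6787.778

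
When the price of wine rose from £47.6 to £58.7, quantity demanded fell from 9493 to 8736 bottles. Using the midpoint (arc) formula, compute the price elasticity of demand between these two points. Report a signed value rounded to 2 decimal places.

-0.40

%ΔQ = (8736 − 9493) / [(9493 + 8736)/2] = -757/9114.5 = -0.083054…
%ΔP = (58.7 − 47.6) / [(47.6 + 58.7)/2] = 11.1/53.15 = 0.208842…
Arc Ed = %ΔQ / %ΔP = (-757/9114.5) / (11.1/53.15) = -0.3976…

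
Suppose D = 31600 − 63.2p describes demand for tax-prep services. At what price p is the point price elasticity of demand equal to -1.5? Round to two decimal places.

300.00

Ed = −63.2p/(31600 − 63.2p). Set this equal to -1.5:
63.2p = 1.5·(31600 − 63.2p) ⇒ 63.2p(1 + 1.5) = 1.5·31600
p = 1.5·31600 / (63.2·2.5) = 300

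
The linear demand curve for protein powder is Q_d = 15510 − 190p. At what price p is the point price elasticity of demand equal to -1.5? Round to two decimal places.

Ed = −190p/(15510 − 190p). Set this equal to -1.5:
190p = 1.5·(15510 − 190p) ⇒ 190p(1 + 1.5) = 1.5·15510
p = 1.5·15510 / (190·2.5) = 48.9789…

48.98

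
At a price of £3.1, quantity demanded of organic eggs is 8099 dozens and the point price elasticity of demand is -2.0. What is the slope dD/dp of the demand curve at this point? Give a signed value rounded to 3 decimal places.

-5225.161

Ed = (dD/dp)·(p/D) ⇒ dD/dp = Ed·D/p = (-2.0)·8099/3.1 = -5225.16129…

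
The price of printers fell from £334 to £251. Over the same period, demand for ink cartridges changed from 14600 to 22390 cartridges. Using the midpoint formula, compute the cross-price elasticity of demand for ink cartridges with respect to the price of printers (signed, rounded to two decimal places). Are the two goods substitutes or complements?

%ΔQ_{ink cartridges} = (22390 − 14600)/avg = 7790/18495 = 0.421194…
%ΔP_{printers} = (251 − 334)/avg = -83/292.5 = -0.283760…
E_cross = (7790/18495) / (-83/292.5) = -1.4843…
E_cross < 0 ⇒ the goods are complements.

-1.48; complements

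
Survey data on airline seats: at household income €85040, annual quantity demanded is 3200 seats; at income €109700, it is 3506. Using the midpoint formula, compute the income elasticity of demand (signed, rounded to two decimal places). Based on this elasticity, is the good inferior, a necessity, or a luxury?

%ΔQ = (3506 − 3200)/[( 3200 + 3506)/2] = 306/3353 = 0.091261…
%ΔIncome = (109700 − 85040)/[( 85040 + 109700)/2] = 24660/97370 = 0.253260…
E_income = (306/3353) / (24660/97370) = 0.3603…
0 < E_income < 1 ⇒ normal good, necessity.

0.36; necessity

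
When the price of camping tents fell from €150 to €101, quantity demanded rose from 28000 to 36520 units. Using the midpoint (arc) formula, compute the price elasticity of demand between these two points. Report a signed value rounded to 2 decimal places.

%ΔQ = (36520 − 28000) / [(28000 + 36520)/2] = 8520/32260 = 0.264104…
%ΔP = (101 − 150) / [(150 + 101)/2] = -49/125.5 = -0.390438…
Arc Ed = %ΔQ / %ΔP = (8520/32260) / (-49/125.5) = -0.6764…

-0.68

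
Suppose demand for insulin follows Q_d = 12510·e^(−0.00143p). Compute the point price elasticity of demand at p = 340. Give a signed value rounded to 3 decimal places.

-0.486

dQ_d/dp = −0.00143·Q_d = -11.0012. At p = 340, Q_d = 7693.13.
Ed = (dQ_d/dp)·(p/Q_d) = (-11.0012) × (340/7693.13) = -0.4862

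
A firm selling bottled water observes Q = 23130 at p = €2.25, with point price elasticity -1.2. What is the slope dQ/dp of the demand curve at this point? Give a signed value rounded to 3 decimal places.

-12336.000

Ed = (dQ/dp)·(p/Q) ⇒ dQ/dp = Ed·Q/p = (-1.2)·23130/2.25 = -12336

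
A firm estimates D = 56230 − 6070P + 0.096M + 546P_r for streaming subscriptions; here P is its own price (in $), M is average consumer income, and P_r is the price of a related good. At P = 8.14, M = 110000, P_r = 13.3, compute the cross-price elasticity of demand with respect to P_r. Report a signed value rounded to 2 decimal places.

0.29

At the given values, D = 56230 − 6070(8.14) + 0.096(110000) + 546(13.3) = 24642.
∂D/∂P_r = 546.
E = (546) × (13.3/24642) = 0.2946…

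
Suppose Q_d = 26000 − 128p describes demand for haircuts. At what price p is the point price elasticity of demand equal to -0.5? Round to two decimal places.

67.71

Ed = −128p/(26000 − 128p). Set this equal to -0.5:
128p = 0.5·(26000 − 128p) ⇒ 128p(1 + 0.5) = 0.5·26000
p = 0.5·26000 / (128·1.5) = 67.7083…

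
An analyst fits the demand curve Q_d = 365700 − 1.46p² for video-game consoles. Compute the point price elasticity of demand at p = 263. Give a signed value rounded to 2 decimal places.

dQ_d/dp = −2·1.46·p = -767.96. At p = 263, Q_d = 264713.26.
Ed = (dQ_d/dp)·(p/Q_d) = (-767.96) × (263/264713.26) = -0.7629…

-0.76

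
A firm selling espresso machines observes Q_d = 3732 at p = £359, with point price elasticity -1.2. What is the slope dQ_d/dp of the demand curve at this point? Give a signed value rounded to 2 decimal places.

-12.47

Ed = (dQ_d/dp)·(p/Q_d) ⇒ dQ_d/dp = Ed·Q_d/p = (-1.2)·3732/359 = -12.4746…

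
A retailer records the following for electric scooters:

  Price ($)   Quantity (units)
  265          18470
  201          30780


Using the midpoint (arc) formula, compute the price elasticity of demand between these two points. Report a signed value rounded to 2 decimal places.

%ΔQ = (30780 − 18470) / [(18470 + 30780)/2] = 12310/24625 = 0.499898…
%ΔP = (201 − 265) / [(265 + 201)/2] = -64/233 = -0.274678…
Arc Ed = %ΔQ / %ΔP = (12310/24625) / (-64/233) = -1.8199…

-1.82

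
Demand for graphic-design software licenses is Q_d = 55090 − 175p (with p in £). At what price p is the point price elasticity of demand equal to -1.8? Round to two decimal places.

Ed = −175p/(55090 − 175p). Set this equal to -1.8:
175p = 1.8·(55090 − 175p) ⇒ 175p(1 + 1.8) = 1.8·55090
p = 1.8·55090 / (175·2.8) = 202.3714…

202.37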